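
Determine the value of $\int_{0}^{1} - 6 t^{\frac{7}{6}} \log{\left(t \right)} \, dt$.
$\frac{216}{169}$

Consider the simpler parametrised integral
$$J(a) = \int_{0}^{1} - 6 t^{a} \, dt = - \frac{6}{a + 1}.$$

Differentiating under the integral sign brings down a factor of $\ln t$:
$$\frac{dJ}{da} = \int_{0}^{1} - 6 t^{a} \log{\left(t \right)} \, dt = \frac{6}{\left(a + 1\right)^{2}}.$$

The integral on the left is $I$, so $I = \frac{6}{\left(a + 1\right)^{2}}$.

Setting $a = \frac{7}{6}$:
$$I = \frac{216}{169}.$$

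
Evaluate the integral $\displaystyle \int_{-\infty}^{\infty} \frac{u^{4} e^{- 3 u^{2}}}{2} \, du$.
$\frac{\sqrt{3} \sqrt{\pi}}{72}$

Start from the elementary integral
$$J(a) = \int_{-\infty}^{\infty} \frac{e^{- a u^{2}}}{2} \, du = \frac{\sqrt{\pi}}{2 \sqrt{a}}.$$

Differentiating under the integral sign brings down a factor of $(-u^2)$:
$$\frac{dJ}{da} = \int_{-\infty}^{\infty} - \frac{u^{2} e^{- a u^{2}}}{2} \, du = - \frac{\sqrt{\pi}}{4 a^{\frac{3}{2}}}.$$

Repeating twice in total — each differentiation brings down another $(-u^2)$ — gives
$$\frac{d^{2}J}{da^{2}} = \int_{-\infty}^{\infty} \frac{u^{4} e^{- a u^{2}}}{2} \, du = \frac{3 \sqrt{\pi}}{8 a^{\frac{5}{2}}},$$
and the integrand here is exactly the target integrand, so $I = \frac{3 \sqrt{\pi}}{8 a^{\frac{5}{2}}}$.

Setting $a = 3$:
$$I = \frac{\sqrt{3} \sqrt{\pi}}{72}.$$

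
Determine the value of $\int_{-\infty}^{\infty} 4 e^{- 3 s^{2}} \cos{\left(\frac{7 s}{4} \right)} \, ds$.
$\frac{4 \sqrt{3} \sqrt{\pi}}{3 e^{\frac{49}{192}}}$

Let $b$ denote the cosine frequency and define $I(b) = \int_{-\infty}^{\infty} 4 e^{- 3 s^{2}} \cos{\left(b s \right)} \, ds$.

Differentiating under the integral sign,
$$I'(b) = \int_{-\infty}^{\infty} - 4 s e^{- 3 s^{2}} \sin{\left(b s \right)} \, ds.$$

Integrate $\int_{-\infty}^{\infty} s \sin(b s)\, e^{- 3 s^{2}}\, ds$ by parts with $u = \sin(b s)$ and $dv = s\, e^{- 3 s^{2}}\, ds$, giving $v = - \frac{e^{- 3 s^{2}}}{6}$. The boundary term vanishes and
$$\int_{-\infty}^{\infty} s \sin(b s)\, e^{- 3 s^{2}}\, ds = \frac{b}{6} \int_{-\infty}^{\infty} \cos(b s)\, e^{- 3 s^{2}}\, ds,$$
so $I'(b) = - \frac{b}{6}\, I(b)$.

This is a separable first-order ODE; solving with the initial condition $I(0) = \int_{-\infty}^{\infty} 4 e^{- 3 s^{2}}\,ds = \frac{4 \sqrt{3} \sqrt{\pi}}{3}$ gives
$$I(b) = \frac{4 \sqrt{3} \sqrt{\pi} e^{- \frac{b^{2}}{12}}}{3}.$$

Setting $b = \frac{7}{4}$:
$$I = \frac{4 \sqrt{3} \sqrt{\pi}}{3 e^{\frac{49}{192}}}.$$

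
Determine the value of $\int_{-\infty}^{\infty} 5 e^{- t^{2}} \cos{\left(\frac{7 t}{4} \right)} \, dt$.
$\frac{5 \sqrt{\pi}}{e^{\frac{49}{64}}}$

Define $I(b) = \int_{-\infty}^{\infty} 5 e^{- t^{2}} \cos{\left(b t \right)} \, dt$.

Differentiating under the integral sign,
$$I'(b) = \int_{-\infty}^{\infty} - 5 t e^{- t^{2}} \sin{\left(b t \right)} \, dt.$$

Integrate $\int_{-\infty}^{\infty} t \sin(b t)\, e^{- t^{2}}\, dt$ by parts with $u = \sin(b t)$ and $dv = t\, e^{- t^{2}}\, dt$, giving $v = - \frac{e^{- t^{2}}}{2}$. The boundary term vanishes and
$$\int_{-\infty}^{\infty} t \sin(b t)\, e^{- t^{2}}\, dt = \frac{b}{2} \int_{-\infty}^{\infty} \cos(b t)\, e^{- t^{2}}\, dt,$$
so $I'(b) = - \frac{b}{2}\, I(b)$.

This is a separable first-order ODE; solving with the initial condition $I(0) = \int_{-\infty}^{\infty} 5 e^{- t^{2}}\,dt = 5 \sqrt{\pi}$ gives
$$I(b) = 5 \sqrt{\pi} e^{- \frac{b^{2}}{4}}.$$

Setting $b = \frac{7}{4}$:
$$I = \frac{5 \sqrt{\pi}}{e^{\frac{49}{64}}}.$$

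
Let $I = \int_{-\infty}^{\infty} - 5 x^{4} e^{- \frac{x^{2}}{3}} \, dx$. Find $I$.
$- \frac{135 \sqrt{3} \sqrt{\pi}}{4}$

Start from the elementary integral
$$J(a) = \int_{-\infty}^{\infty} - 5 e^{- a x^{2}} \, dx = - \frac{5 \sqrt{\pi}}{\sqrt{a}}.$$

Differentiating under the integral sign brings down a factor of $(-x^2)$:
$$\frac{dJ}{da} = \int_{-\infty}^{\infty} 5 x^{2} e^{- a x^{2}} \, dx = \frac{5 \sqrt{\pi}}{2 a^{\frac{3}{2}}}.$$

Repeating twice in total — each differentiation brings down another $(-x^2)$ — gives
$$\frac{d^{2}J}{da^{2}} = \int_{-\infty}^{\infty} - 5 x^{4} e^{- a x^{2}} \, dx = - \frac{15 \sqrt{\pi}}{4 a^{\frac{5}{2}}},$$
and the integrand here is exactly the target integrand, so $I = - \frac{15 \sqrt{\pi}}{4 a^{\frac{5}{2}}}$.

Setting $a = \frac{1}{3}$:
$$I = - \frac{135 \sqrt{3} \sqrt{\pi}}{4}.$$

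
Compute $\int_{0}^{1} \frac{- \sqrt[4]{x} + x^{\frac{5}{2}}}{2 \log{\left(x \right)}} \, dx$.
$\log{\left(\frac{\sqrt{70}}{5} \right)}$

Consider the one-parameter family: let $I(a) = \int_{0}^{1} \frac{x^{\frac{5}{2}} - x^{a}}{2 \log{\left(x \right)}} \, dx$.

Since $\dfrac{\partial}{\partial a}\,x^{a} = x^{a} \ln x$, the $\ln x$ in the denominator cancels and
$$\frac{dI}{da} = \int_{0}^{1} - \frac{1}{2} x^{a} \, dx = - \frac{1}{2} \left[\frac{x^{a+1}}{a+1}\right]_0^1 = - \frac{1}{2 a + 2}.$$

Integrating with respect to $a$ gives $I(a) = - \frac{\log{\left(a + 1 \right)}}{2} - \frac{\log{\left(2 \right)}}{2} + \frac{\log{\left(7 \right)}}{2} + C$.

At $a = \frac{5}{2}$ the integrand is identically $0$, so $I(\frac{5}{2}) = 0$. The closed form gives $0$, hence $C = 0$.

Setting $a = \frac{1}{4}$:
$$I = \log{\left(\frac{\sqrt{70}}{5} \right)}.$$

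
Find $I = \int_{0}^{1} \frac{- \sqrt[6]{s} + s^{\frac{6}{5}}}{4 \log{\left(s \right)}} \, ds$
$- \frac{\log{\left(35 \right)}}{4} + \frac{\log{\left(66 \right)}}{4}$

Replace the exponent $\frac{1}{6}$ by a parameter $a$: let $I(a) = \int_{0}^{1} \frac{s^{\frac{6}{5}} - s^{a}}{4 \log{\left(s \right)}} \, ds$.

Since $\dfrac{\partial}{\partial a}\,s^{a} = s^{a} \ln s$, the $\ln s$ in the denominator cancels and
$$\frac{dI}{da} = \int_{0}^{1} - \frac{1}{4} s^{a} \, ds = - \frac{1}{4} \left[\frac{s^{a+1}}{a+1}\right]_0^1 = - \frac{1}{4 a + 4}.$$

Integrating with respect to $a$ gives $I(a) = - \frac{\log{\left(a + 1 \right)}}{4} - \frac{\log{\left(5 \right)}}{4} + \frac{\log{\left(11 \right)}}{4} + C$.

At $a = \frac{6}{5}$ the integrand is identically $0$, so $I(\frac{6}{5}) = 0$. The closed form gives $0$, hence $C = 0$.

Setting $a = \frac{1}{6}$:
$$I = - \frac{\log{\left(35 \right)}}{4} + \frac{\log{\left(66 \right)}}{4}.$$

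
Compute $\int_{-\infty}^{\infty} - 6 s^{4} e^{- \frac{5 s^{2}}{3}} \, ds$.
$- \frac{81 \sqrt{15} \sqrt{\pi}}{250}$

Start from the elementary integral
$$J(a) = \int_{-\infty}^{\infty} - 6 e^{- a s^{2}} \, ds = - \frac{6 \sqrt{\pi}}{\sqrt{a}}.$$

Differentiating under the integral sign brings down a factor of $(-s^2)$:
$$\frac{dJ}{da} = \int_{-\infty}^{\infty} 6 s^{2} e^{- a s^{2}} \, ds = \frac{3 \sqrt{\pi}}{a^{\frac{3}{2}}}.$$

Repeating twice in total — each differentiation brings down another $(-s^2)$ — gives
$$\frac{d^{2}J}{da^{2}} = \int_{-\infty}^{\infty} - 6 s^{4} e^{- a s^{2}} \, ds = - \frac{9 \sqrt{\pi}}{2 a^{\frac{5}{2}}},$$
and the integrand here is exactly the target integrand, so $I = - \frac{9 \sqrt{\pi}}{2 a^{\frac{5}{2}}}$.

Setting $a = \frac{5}{3}$:
$$I = - \frac{81 \sqrt{15} \sqrt{\pi}}{250}.$$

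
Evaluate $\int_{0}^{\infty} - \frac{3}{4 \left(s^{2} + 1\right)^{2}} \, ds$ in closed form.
$- \frac{3 \pi}{16}$

Recall the elementary integral
$$J(a) = \int_{0}^{\infty} - \frac{3}{4 \left(a^{2} + s^{2}\right)} \, ds = - \frac{3 \pi}{8 a}.$$

Differentiating under the integral sign with respect to $a$,
$$\frac{dJ}{da} = \int_{0}^{\infty} \frac{3 a}{2 \left(a^{2} + s^{2}\right)^{2}} \, ds = \frac{3 \pi}{8 a^{2}},$$
so $\int_{0}^{\infty} - \frac{3}{4 \left(a^{2} + s^{2}\right)^{2}} \, ds = - \frac{3 \pi}{16 a^{3}}$.

Setting $a = 1$:
$$I = - \frac{3 \pi}{16}.$$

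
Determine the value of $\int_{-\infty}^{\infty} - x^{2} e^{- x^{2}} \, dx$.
$- \frac{\sqrt{\pi}}{2}$

Consider the simpler parametrised integral
$$J(a) = \int_{-\infty}^{\infty} - e^{- a x^{2}} \, dx = - \frac{\sqrt{\pi}}{\sqrt{a}}.$$

Differentiating under the integral sign brings down a factor of $(-x^2)$:
$$\frac{dJ}{da} = \int_{-\infty}^{\infty} x^{2} e^{- a x^{2}} \, dx = \frac{\sqrt{\pi}}{2 a^{\frac{3}{2}}}.$$

The integral on the left is $-I$, so $I = - \frac{\sqrt{\pi}}{2 a^{\frac{3}{2}}}$.

Setting $a = 1$:
$$I = - \frac{\sqrt{\pi}}{2}.$$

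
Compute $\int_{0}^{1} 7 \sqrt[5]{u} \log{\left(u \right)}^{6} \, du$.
$\frac{2734375}{1944}$

Begin with the known integral
$$J(a) = \int_{0}^{1} 7 u^{a} \, du = \frac{7}{a + 1}.$$

Differentiating under the integral sign brings down a factor of $\ln u$:
$$\frac{dJ}{da} = \int_{0}^{1} 7 u^{a} \log{\left(u \right)} \, du = - \frac{7}{\left(a + 1\right)^{2}}.$$

Repeating $6$ times in total — each differentiation brings down another $\ln u$ — gives
$$\frac{d^{6}J}{da^{6}} = \int_{0}^{1} 7 u^{a} \log{\left(u \right)}^{6} \, du = \frac{5040}{\left(a + 1\right)^{7}},$$
and the integrand here is exactly the target integrand, so $I = \frac{5040}{\left(a + 1\right)^{7}}$.

Setting $a = \frac{1}{5}$:
$$I = \frac{2734375}{1944}.$$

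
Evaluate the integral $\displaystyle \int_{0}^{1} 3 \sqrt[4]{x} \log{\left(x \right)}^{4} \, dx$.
$\frac{73728}{3125}$

Begin with the known integral
$$J(a) = \int_{0}^{1} 3 x^{a} \, dx = \frac{3}{a + 1}.$$

Differentiating under the integral sign brings down a factor of $\ln x$:
$$\frac{dJ}{da} = \int_{0}^{1} 3 x^{a} \log{\left(x \right)} \, dx = - \frac{3}{\left(a + 1\right)^{2}}.$$

Repeating $4$ times in total — each differentiation brings down another $\ln x$ — gives
$$\frac{d^{4}J}{da^{4}} = \int_{0}^{1} 3 x^{a} \log{\left(x \right)}^{4} \, dx = \frac{72}{\left(a + 1\right)^{5}},$$
and the integrand here is exactly the target integrand, so $I = \frac{72}{\left(a + 1\right)^{5}}$.

Setting $a = \frac{1}{4}$:
$$I = \frac{73728}{3125}.$$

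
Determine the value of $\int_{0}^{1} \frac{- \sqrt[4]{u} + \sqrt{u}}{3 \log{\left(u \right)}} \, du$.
$- \frac{\log{\left(5 \right)}}{3} + \frac{\log{\left(2 \right)}}{3} + \frac{\log{\left(3 \right)}}{3}$

Introduce a parameter $a$ in the exponent: let $I(a) = \int_{0}^{1} \frac{\sqrt{u} - u^{a}}{3 \log{\left(u \right)}} \, du$.

Since $\dfrac{\partial}{\partial a}\,u^{a} = u^{a} \ln u$, the $\ln u$ in the denominator cancels and
$$\frac{dI}{da} = \int_{0}^{1} - \frac{1}{3} u^{a} \, du = - \frac{1}{3} \left[\frac{u^{a+1}}{a+1}\right]_0^1 = - \frac{1}{3 a + 3}.$$

Integrating with respect to $a$ gives $I(a) = - \frac{\log{\left(a + 1 \right)}}{3} - \frac{\log{\left(2 \right)}}{3} + \frac{\log{\left(3 \right)}}{3} + C$.

At $a = \frac{1}{2}$ the integrand is identically $0$, so $I(\frac{1}{2}) = 0$. The closed form gives $0$, hence $C = 0$.

Setting $a = \frac{1}{4}$:
$$I = - \frac{\log{\left(5 \right)}}{3} + \frac{\log{\left(2 \right)}}{3} + \frac{\log{\left(3 \right)}}{3}.$$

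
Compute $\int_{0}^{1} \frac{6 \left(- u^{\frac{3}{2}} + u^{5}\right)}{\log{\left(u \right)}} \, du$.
$\log{\left(\frac{2985984}{15625} \right)}$

Consider the one-parameter family: let $I(a) = \int_{0}^{1} \frac{6 \left(u^{5} - u^{a}\right)}{\log{\left(u \right)}} \, du$.

Since $\dfrac{\partial}{\partial a}\,u^{a} = u^{a} \ln u$, the $\ln u$ in the denominator cancels and
$$\frac{dI}{da} = \int_{0}^{1} -6 u^{a} \, du = -6 \left[\frac{u^{a+1}}{a+1}\right]_0^1 = - \frac{6}{a + 1}.$$

Integrating with respect to $a$ gives $I(a) = \log{\left(\frac{46656}{\left(a + 1\right)^{6}} \right)} + C$.

At $a = 5$ the integrand is identically $0$, so $I(5) = 0$. The closed form gives $0$, hence $C = 0$.

Setting $a = \frac{3}{2}$:
$$I = \log{\left(\frac{2985984}{15625} \right)}.$$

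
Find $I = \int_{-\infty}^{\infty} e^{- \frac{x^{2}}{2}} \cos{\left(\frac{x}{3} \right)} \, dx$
$\frac{\sqrt{2} \sqrt{\pi}}{e^{\frac{1}{18}}}$

Define $I(b) = \int_{-\infty}^{\infty} e^{- \frac{x^{2}}{2}} \cos{\left(b x \right)} \, dx$.

Differentiating under the integral sign,
$$I'(b) = \int_{-\infty}^{\infty} - x e^{- \frac{x^{2}}{2}} \sin{\left(b x \right)} \, dx.$$

Integrate $\int_{-\infty}^{\infty} x \sin(b x)\, e^{- \frac{x^{2}}{2}}\, dx$ by parts with $u = \sin(b x)$ and $dv = x\, e^{- \frac{x^{2}}{2}}\, dx$, giving $v = - e^{- \frac{x^{2}}{2}}$. The boundary term vanishes and
$$\int_{-\infty}^{\infty} x \sin(b x)\, e^{- \frac{x^{2}}{2}}\, dx = b \int_{-\infty}^{\infty} \cos(b x)\, e^{- \frac{x^{2}}{2}}\, dx,$$
so $I'(b) = - b\, I(b)$.

This is a separable first-order ODE; solving with the initial condition $I(0) = \int_{-\infty}^{\infty} e^{- \frac{x^{2}}{2}}\,dx = \sqrt{2} \sqrt{\pi}$ gives
$$I(b) = \sqrt{2} \sqrt{\pi} e^{- \frac{b^{2}}{2}}.$$

Setting $b = \frac{1}{3}$:
$$I = \frac{\sqrt{2} \sqrt{\pi}}{e^{\frac{1}{18}}}.$$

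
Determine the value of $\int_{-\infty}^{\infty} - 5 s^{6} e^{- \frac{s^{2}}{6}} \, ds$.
$- 2025 \sqrt{6} \sqrt{\pi}$

Consider the simpler parametrised integral
$$J(a) = \int_{-\infty}^{\infty} - 5 e^{- a s^{2}} \, ds = - \frac{5 \sqrt{\pi}}{\sqrt{a}}.$$

Differentiating under the integral sign brings down a factor of $(-s^2)$:
$$\frac{dJ}{da} = \int_{-\infty}^{\infty} 5 s^{2} e^{- a s^{2}} \, ds = \frac{5 \sqrt{\pi}}{2 a^{\frac{3}{2}}}.$$

Repeating $3$ times in total — each differentiation brings down another $(-s^2)$ — gives
$$\frac{d^{3}J}{da^{3}} = \int_{-\infty}^{\infty} 5 s^{6} e^{- a s^{2}} \, ds = \frac{75 \sqrt{\pi}}{8 a^{\frac{7}{2}}},$$
and the integrand here is $(-1)^{3}$ times the target integrand, so $I = (-1)^{3}\,\frac{d^{3}J}{da^{3}} = - \frac{75 \sqrt{\pi}}{8 a^{\frac{7}{2}}}$.

Setting $a = \frac{1}{6}$:
$$I = - 2025 \sqrt{6} \sqrt{\pi}.$$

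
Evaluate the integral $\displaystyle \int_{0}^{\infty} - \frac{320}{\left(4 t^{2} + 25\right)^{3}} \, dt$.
$- \frac{6 \pi}{625}$

Start from the standard arctangent integral
$$J(a) = \int_{0}^{\infty} - \frac{5}{a^{2} + t^{2}} \, dt = - \frac{5 \pi}{2 a}.$$

Differentiating under the integral sign with respect to $a$,
$$\frac{dJ}{da} = \int_{0}^{\infty} \frac{10 a}{\left(a^{2} + t^{2}\right)^{2}} \, dt = \frac{5 \pi}{2 a^{2}},$$
so $\int_{0}^{\infty} - \frac{5}{\left(a^{2} + t^{2}\right)^{2}} \, dt = - \frac{5 \pi}{4 a^{3}}$.

Repeating — each differentiation of $1/(t^2+a^2)^j$ produces $-2ja/(t^2+a^2)^{j+1}$ — and dividing through by $-2ja$ at each step yields, after $2$ differentiations in total,
$$\int_{0}^{\infty} - \frac{5}{\left(a^{2} + t^{2}\right)^{3}} \, dt = - \frac{15 \pi}{16 a^{5}}.$$

Setting $a = \frac{5}{2}$:
$$I = - \frac{6 \pi}{625}.$$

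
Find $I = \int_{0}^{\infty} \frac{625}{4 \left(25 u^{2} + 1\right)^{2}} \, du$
$\frac{125 \pi}{16}$

Recall the elementary integral
$$J(a) = \int_{0}^{\infty} \frac{1}{4 \left(a^{2} + u^{2}\right)} \, du = \frac{\pi}{8 a}.$$

Differentiating under the integral sign with respect to $a$,
$$\frac{dJ}{da} = \int_{0}^{\infty} - \frac{a}{2 \left(a^{2} + u^{2}\right)^{2}} \, du = - \frac{\pi}{8 a^{2}},$$
so $\int_{0}^{\infty} \frac{1}{4 \left(a^{2} + u^{2}\right)^{2}} \, du = \frac{\pi}{16 a^{3}}$.

Setting $a = \frac{1}{5}$:
$$I = \frac{125 \pi}{16}.$$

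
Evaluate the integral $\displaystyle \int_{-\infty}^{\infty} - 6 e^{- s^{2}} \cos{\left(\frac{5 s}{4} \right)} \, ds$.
$- \frac{6 \sqrt{\pi}}{e^{\frac{25}{64}}}$

Treat the cosine frequency as a parameter and define $I(b) = \int_{-\infty}^{\infty} - 6 e^{- s^{2}} \cos{\left(b s \right)} \, ds$.

Differentiating under the integral sign,
$$I'(b) = \int_{-\infty}^{\infty} 6 s e^{- s^{2}} \sin{\left(b s \right)} \, ds.$$

Integrate $\int_{-\infty}^{\infty} s \sin(b s)\, e^{- s^{2}}\, ds$ by parts with $u = \sin(b s)$ and $dv = s\, e^{- s^{2}}\, ds$, giving $v = - \frac{e^{- s^{2}}}{2}$. The boundary term vanishes and
$$\int_{-\infty}^{\infty} s \sin(b s)\, e^{- s^{2}}\, ds = \frac{b}{2} \int_{-\infty}^{\infty} \cos(b s)\, e^{- s^{2}}\, ds,$$
so $I'(b) = - \frac{b}{2}\, I(b)$.

This is a separable first-order ODE; solving with the initial condition $I(0) = \int_{-\infty}^{\infty} - 6 e^{- s^{2}}\,ds = - 6 \sqrt{\pi}$ gives
$$I(b) = - 6 \sqrt{\pi} e^{- \frac{b^{2}}{4}}.$$

Setting $b = \frac{5}{4}$:
$$I = - \frac{6 \sqrt{\pi}}{e^{\frac{25}{64}}}.$$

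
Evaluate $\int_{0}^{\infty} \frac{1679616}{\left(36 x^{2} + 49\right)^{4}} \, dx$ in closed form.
$\frac{43740 \pi}{823543}$

Begin with the known result
$$J(a) = \int_{0}^{\infty} \frac{1}{a^{2} + x^{2}} \, dx = \frac{\pi}{2 a}.$$

Differentiating under the integral sign with respect to $a$,
$$\frac{dJ}{da} = \int_{0}^{\infty} - \frac{2 a}{\left(a^{2} + x^{2}\right)^{2}} \, dx = - \frac{\pi}{2 a^{2}},$$
so $\int_{0}^{\infty} \frac{1}{\left(a^{2} + x^{2}\right)^{2}} \, dx = \frac{\pi}{4 a^{3}}$.

Repeating — each differentiation of $1/(x^2+a^2)^j$ produces $-2ja/(x^2+a^2)^{j+1}$ — and dividing through by $-2ja$ at each step yields, after $3$ differentiations in total,
$$\int_{0}^{\infty} \frac{1}{\left(a^{2} + x^{2}\right)^{4}} \, dx = \frac{5 \pi}{32 a^{7}}.$$

Setting $a = \frac{7}{6}$:
$$I = \frac{43740 \pi}{823543}.$$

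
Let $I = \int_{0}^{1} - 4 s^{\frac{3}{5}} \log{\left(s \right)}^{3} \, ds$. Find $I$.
$\frac{1875}{512}$

Consider the simpler parametrised integral
$$J(a) = \int_{0}^{1} - 4 s^{a} \, ds = - \frac{4}{a + 1}.$$

Differentiating under the integral sign brings down a factor of $\ln s$:
$$\frac{dJ}{da} = \int_{0}^{1} - 4 s^{a} \log{\left(s \right)} \, ds = \frac{4}{\left(a + 1\right)^{2}}.$$

Repeating $3$ times in total — each differentiation brings down another $\ln s$ — gives
$$\frac{d^{3}J}{da^{3}} = \int_{0}^{1} - 4 s^{a} \log{\left(s \right)}^{3} \, ds = \frac{24}{\left(a + 1\right)^{4}},$$
and the integrand here is exactly the target integrand, so $I = \frac{24}{\left(a + 1\right)^{4}}$.

Setting $a = \frac{3}{5}$:
$$I = \frac{1875}{512}.$$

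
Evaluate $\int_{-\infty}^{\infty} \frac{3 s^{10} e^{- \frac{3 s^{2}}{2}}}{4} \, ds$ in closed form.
$\frac{35 \sqrt{6} \sqrt{\pi}}{36}$

Consider the simpler parametrised integral
$$J(a) = \int_{-\infty}^{\infty} \frac{3 e^{- a s^{2}}}{4} \, ds = \frac{3 \sqrt{\pi}}{4 \sqrt{a}}.$$

Differentiating under the integral sign brings down a factor of $(-s^2)$:
$$\frac{dJ}{da} = \int_{-\infty}^{\infty} - \frac{3 s^{2} e^{- a s^{2}}}{4} \, ds = - \frac{3 \sqrt{\pi}}{8 a^{\frac{3}{2}}}.$$

Repeating $5$ times in total — each differentiation brings down another $(-s^2)$ — gives
$$\frac{d^{5}J}{da^{5}} = \int_{-\infty}^{\infty} - \frac{3 s^{10} e^{- a s^{2}}}{4} \, ds = - \frac{2835 \sqrt{\pi}}{128 a^{\frac{11}{2}}},$$
and the integrand here is $(-1)^{5}$ times the target integrand, so $I = (-1)^{5}\,\frac{d^{5}J}{da^{5}} = \frac{2835 \sqrt{\pi}}{128 a^{\frac{11}{2}}}$.

Setting $a = \frac{3}{2}$:
$$I = \frac{35 \sqrt{6} \sqrt{\pi}}{36}.$$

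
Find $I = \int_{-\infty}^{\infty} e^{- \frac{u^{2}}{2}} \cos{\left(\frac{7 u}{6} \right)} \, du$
$\frac{\sqrt{2} \sqrt{\pi}}{e^{\frac{49}{72}}}$

Treat the cosine frequency as a parameter and define $I(b) = \int_{-\infty}^{\infty} e^{- \frac{u^{2}}{2}} \cos{\left(b u \right)} \, du$.

Differentiating under the integral sign,
$$I'(b) = \int_{-\infty}^{\infty} - u e^{- \frac{u^{2}}{2}} \sin{\left(b u \right)} \, du.$$

Integrate $\int_{-\infty}^{\infty} u \sin(b u)\, e^{- \frac{u^{2}}{2}}\, du$ by parts with $w = \sin(b u)$ and $dv = u\, e^{- \frac{u^{2}}{2}}\, du$, giving $v = - e^{- \frac{u^{2}}{2}}$. The boundary term vanishes and
$$\int_{-\infty}^{\infty} u \sin(b u)\, e^{- \frac{u^{2}}{2}}\, du = b \int_{-\infty}^{\infty} \cos(b u)\, e^{- \frac{u^{2}}{2}}\, du,$$
so $I'(b) = - b\, I(b)$.

This is a separable first-order ODE; solving with the initial condition $I(0) = \int_{-\infty}^{\infty} e^{- \frac{u^{2}}{2}}\,du = \sqrt{2} \sqrt{\pi}$ gives
$$I(b) = \sqrt{2} \sqrt{\pi} e^{- \frac{b^{2}}{2}}.$$

Setting $b = \frac{7}{6}$:
$$I = \frac{\sqrt{2} \sqrt{\pi}}{e^{\frac{49}{72}}}.$$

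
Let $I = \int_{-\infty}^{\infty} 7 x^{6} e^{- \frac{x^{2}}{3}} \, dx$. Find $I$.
$\frac{2835 \sqrt{3} \sqrt{\pi}}{8}$

Start from the elementary integral
$$J(a) = \int_{-\infty}^{\infty} 7 e^{- a x^{2}} \, dx = \frac{7 \sqrt{\pi}}{\sqrt{a}}.$$

Differentiating under the integral sign brings down a factor of $(-x^2)$:
$$\frac{dJ}{da} = \int_{-\infty}^{\infty} - 7 x^{2} e^{- a x^{2}} \, dx = - \frac{7 \sqrt{\pi}}{2 a^{\frac{3}{2}}}.$$

Repeating $3$ times in total — each differentiation brings down another $(-x^2)$ — gives
$$\frac{d^{3}J}{da^{3}} = \int_{-\infty}^{\infty} - 7 x^{6} e^{- a x^{2}} \, dx = - \frac{105 \sqrt{\pi}}{8 a^{\frac{7}{2}}},$$
and the integrand here is $(-1)^{3}$ times the target integrand, so $I = (-1)^{3}\,\frac{d^{3}J}{da^{3}} = \frac{105 \sqrt{\pi}}{8 a^{\frac{7}{2}}}$.

Setting $a = \frac{1}{3}$:
$$I = \frac{2835 \sqrt{3} \sqrt{\pi}}{8}.$$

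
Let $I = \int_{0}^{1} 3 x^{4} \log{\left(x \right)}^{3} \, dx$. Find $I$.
$- \frac{18}{625}$

Start from the elementary integral
$$J(a) = \int_{0}^{1} 3 x^{a} \, dx = \frac{3}{a + 1}.$$

Differentiating under the integral sign brings down a factor of $\ln x$:
$$\frac{dJ}{da} = \int_{0}^{1} 3 x^{a} \log{\left(x \right)} \, dx = - \frac{3}{\left(a + 1\right)^{2}}.$$

Repeating $3$ times in total — each differentiation brings down another $\ln x$ — gives
$$\frac{d^{3}J}{da^{3}} = \int_{0}^{1} 3 x^{a} \log{\left(x \right)}^{3} \, dx = - \frac{18}{\left(a + 1\right)^{4}},$$
and the integrand here is exactly the target integrand, so $I = - \frac{18}{\left(a + 1\right)^{4}}$.

Setting $a = 4$:
$$I = - \frac{18}{625}.$$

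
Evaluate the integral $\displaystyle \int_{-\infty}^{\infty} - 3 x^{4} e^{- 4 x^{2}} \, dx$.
$- \frac{9 \sqrt{\pi}}{128}$

Start from the elementary integral
$$J(a) = \int_{-\infty}^{\infty} - 3 e^{- a x^{2}} \, dx = - \frac{3 \sqrt{\pi}}{\sqrt{a}}.$$

Differentiating under the integral sign brings down a factor of $(-x^2)$:
$$\frac{dJ}{da} = \int_{-\infty}^{\infty} 3 x^{2} e^{- a x^{2}} \, dx = \frac{3 \sqrt{\pi}}{2 a^{\frac{3}{2}}}.$$

Repeating twice in total — each differentiation brings down another $(-x^2)$ — gives
$$\frac{d^{2}J}{da^{2}} = \int_{-\infty}^{\infty} - 3 x^{4} e^{- a x^{2}} \, dx = - \frac{9 \sqrt{\pi}}{4 a^{\frac{5}{2}}},$$
and the integrand here is exactly the target integrand, so $I = - \frac{9 \sqrt{\pi}}{4 a^{\frac{5}{2}}}$.

Setting $a = 4$:
$$I = - \frac{9 \sqrt{\pi}}{128}.$$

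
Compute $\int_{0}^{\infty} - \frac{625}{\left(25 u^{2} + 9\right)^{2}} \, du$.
$- \frac{125 \pi}{108}$

Begin with the known result
$$J(a) = \int_{0}^{\infty} - \frac{1}{a^{2} + u^{2}} \, du = - \frac{\pi}{2 a}.$$

Differentiating under the integral sign with respect to $a$,
$$\frac{dJ}{da} = \int_{0}^{\infty} \frac{2 a}{\left(a^{2} + u^{2}\right)^{2}} \, du = \frac{\pi}{2 a^{2}},$$
so $\int_{0}^{\infty} - \frac{1}{\left(a^{2} + u^{2}\right)^{2}} \, du = - \frac{\pi}{4 a^{3}}$.

Setting $a = \frac{3}{5}$:
$$I = - \frac{125 \pi}{108}.$$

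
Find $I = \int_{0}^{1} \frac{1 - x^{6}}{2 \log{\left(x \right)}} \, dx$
$- \frac{\log{\left(7 \right)}}{2}$

Replace the exponent $6$ by a parameter $a$: let $I(a) = \int_{0}^{1} \frac{1 - x^{a}}{2 \log{\left(x \right)}} \, dx$.

Since $\dfrac{\partial}{\partial a}\,x^{a} = x^{a} \ln x$, the $\ln x$ in the denominator cancels and
$$\frac{dI}{da} = \int_{0}^{1} - \frac{1}{2} x^{a} \, dx = - \frac{1}{2} \left[\frac{x^{a+1}}{a+1}\right]_0^1 = - \frac{1}{2 a + 2}.$$

Integrating with respect to $a$ gives $I(a) = - \frac{\log{\left(a + 1 \right)}}{2} + C$.

At $a = 0$ the integrand is identically $0$, so $I(0) = 0$. The closed form gives $0$, hence $C = 0$.

Setting $a = 6$:
$$I = - \frac{\log{\left(7 \right)}}{2}.$$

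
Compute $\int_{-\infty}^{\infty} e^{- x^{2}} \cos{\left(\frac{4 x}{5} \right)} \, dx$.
$\frac{\sqrt{\pi}}{e^{\frac{4}{25}}}$

Define $I(b) = \int_{-\infty}^{\infty} e^{- x^{2}} \cos{\left(b x \right)} \, dx$.

Differentiating under the integral sign,
$$I'(b) = \int_{-\infty}^{\infty} - x e^{- x^{2}} \sin{\left(b x \right)} \, dx.$$

Integrate $\int_{-\infty}^{\infty} x \sin(b x)\, e^{- x^{2}}\, dx$ by parts with $u = \sin(b x)$ and $dv = x\, e^{- x^{2}}\, dx$, giving $v = - \frac{e^{- x^{2}}}{2}$. The boundary term vanishes and
$$\int_{-\infty}^{\infty} x \sin(b x)\, e^{- x^{2}}\, dx = \frac{b}{2} \int_{-\infty}^{\infty} \cos(b x)\, e^{- x^{2}}\, dx,$$
so $I'(b) = - \frac{b}{2}\, I(b)$.

This is a separable first-order ODE; solving with the initial condition $I(0) = \int_{-\infty}^{\infty} e^{- x^{2}}\,dx = \sqrt{\pi}$ gives
$$I(b) = \sqrt{\pi} e^{- \frac{b^{2}}{4}}.$$

Setting $b = \frac{4}{5}$:
$$I = \frac{\sqrt{\pi}}{e^{\frac{4}{25}}}.$$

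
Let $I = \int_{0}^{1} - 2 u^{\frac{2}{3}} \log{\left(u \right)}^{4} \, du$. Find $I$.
$- \frac{11664}{3125}$

Start from the elementary integral
$$J(a) = \int_{0}^{1} - 2 u^{a} \, du = - \frac{2}{a + 1}.$$

Differentiating under the integral sign brings down a factor of $\ln u$:
$$\frac{dJ}{da} = \int_{0}^{1} - 2 u^{a} \log{\left(u \right)} \, du = \frac{2}{\left(a + 1\right)^{2}}.$$

Repeating $4$ times in total — each differentiation brings down another $\ln u$ — gives
$$\frac{d^{4}J}{da^{4}} = \int_{0}^{1} - 2 u^{a} \log{\left(u \right)}^{4} \, du = - \frac{48}{\left(a + 1\right)^{5}},$$
and the integrand here is exactly the target integrand, so $I = - \frac{48}{\left(a + 1\right)^{5}}$.

Setting $a = \frac{2}{3}$:
$$I = - \frac{11664}{3125}.$$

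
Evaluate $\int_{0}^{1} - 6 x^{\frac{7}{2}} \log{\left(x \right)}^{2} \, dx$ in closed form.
$- \frac{32}{243}$

Consider the simpler parametrised integral
$$J(a) = \int_{0}^{1} - 6 x^{a} \, dx = - \frac{6}{a + 1}.$$

Differentiating under the integral sign brings down a factor of $\ln x$:
$$\frac{dJ}{da} = \int_{0}^{1} - 6 x^{a} \log{\left(x \right)} \, dx = \frac{6}{\left(a + 1\right)^{2}}.$$

Repeating twice in total — each differentiation brings down another $\ln x$ — gives
$$\frac{d^{2}J}{da^{2}} = \int_{0}^{1} - 6 x^{a} \log{\left(x \right)}^{2} \, dx = - \frac{12}{\left(a + 1\right)^{3}},$$
and the integrand here is exactly the target integrand, so $I = - \frac{12}{\left(a + 1\right)^{3}}$.

Setting $a = \frac{7}{2}$:
$$I = - \frac{32}{243}.$$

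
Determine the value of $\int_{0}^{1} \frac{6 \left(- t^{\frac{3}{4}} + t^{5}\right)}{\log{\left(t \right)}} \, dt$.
$\log{\left(\frac{191102976}{117649} \right)}$

Replace the exponent $\frac{3}{4}$ by a parameter $a$: let $I(a) = \int_{0}^{1} \frac{6 \left(t^{5} - t^{a}\right)}{\log{\left(t \right)}} \, dt$.

Since $\dfrac{\partial}{\partial a}\,t^{a} = t^{a} \ln t$, the $\ln t$ in the denominator cancels and
$$\frac{dI}{da} = \int_{0}^{1} -6 t^{a} \, dt = -6 \left[\frac{t^{a+1}}{a+1}\right]_0^1 = - \frac{6}{a + 1}.$$

Integrating with respect to $a$ gives $I(a) = \log{\left(\frac{46656}{\left(a + 1\right)^{6}} \right)} + C$.

At $a = 5$ the integrand is identically $0$, so $I(5) = 0$. The closed form gives $0$, hence $C = 0$.

Setting $a = \frac{3}{4}$:
$$I = \log{\left(\frac{191102976}{117649} \right)}.$$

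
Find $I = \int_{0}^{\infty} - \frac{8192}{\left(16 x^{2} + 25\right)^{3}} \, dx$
$- \frac{384 \pi}{3125}$

Recall the elementary integral
$$J(a) = \int_{0}^{\infty} - \frac{2}{a^{2} + x^{2}} \, dx = - \frac{\pi}{a}.$$

Differentiating under the integral sign with respect to $a$,
$$\frac{dJ}{da} = \int_{0}^{\infty} \frac{4 a}{\left(a^{2} + x^{2}\right)^{2}} \, dx = \frac{\pi}{a^{2}},$$
so $\int_{0}^{\infty} - \frac{2}{\left(a^{2} + x^{2}\right)^{2}} \, dx = - \frac{\pi}{2 a^{3}}$.

Repeating — each differentiation of $1/(x^2+a^2)^j$ produces $-2ja/(x^2+a^2)^{j+1}$ — and dividing through by $-2ja$ at each step yields, after $2$ differentiations in total,
$$\int_{0}^{\infty} - \frac{2}{\left(a^{2} + x^{2}\right)^{3}} \, dx = - \frac{3 \pi}{8 a^{5}}.$$

Setting $a = \frac{5}{4}$:
$$I = - \frac{384 \pi}{3125}.$$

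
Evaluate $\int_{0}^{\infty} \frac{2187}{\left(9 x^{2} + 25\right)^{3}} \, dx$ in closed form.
$\frac{2187 \pi}{50000}$

Recall the elementary integral
$$J(a) = \int_{0}^{\infty} \frac{3}{a^{2} + x^{2}} \, dx = \frac{3 \pi}{2 a}.$$

Differentiating under the integral sign with respect to $a$,
$$\frac{dJ}{da} = \int_{0}^{\infty} - \frac{6 a}{\left(a^{2} + x^{2}\right)^{2}} \, dx = - \frac{3 \pi}{2 a^{2}},$$
so $\int_{0}^{\infty} \frac{3}{\left(a^{2} + x^{2}\right)^{2}} \, dx = \frac{3 \pi}{4 a^{3}}$.

Repeating — each differentiation of $1/(x^2+a^2)^j$ produces $-2ja/(x^2+a^2)^{j+1}$ — and dividing through by $-2ja$ at each step yields, after $2$ differentiations in total,
$$\int_{0}^{\infty} \frac{3}{\left(a^{2} + x^{2}\right)^{3}} \, dx = \frac{9 \pi}{16 a^{5}}.$$

Setting $a = \frac{5}{3}$:
$$I = \frac{2187 \pi}{50000}.$$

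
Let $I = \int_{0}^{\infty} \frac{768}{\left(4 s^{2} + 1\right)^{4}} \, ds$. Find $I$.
$60 \pi$

Start from the standard arctangent integral
$$J(a) = \int_{0}^{\infty} \frac{3}{a^{2} + s^{2}} \, ds = \frac{3 \pi}{2 a}.$$

Differentiating under the integral sign with respect to $a$,
$$\frac{dJ}{da} = \int_{0}^{\infty} - \frac{6 a}{\left(a^{2} + s^{2}\right)^{2}} \, ds = - \frac{3 \pi}{2 a^{2}},$$
so $\int_{0}^{\infty} \frac{3}{\left(a^{2} + s^{2}\right)^{2}} \, ds = \frac{3 \pi}{4 a^{3}}$.

Repeating — each differentiation of $1/(s^2+a^2)^j$ produces $-2ja/(s^2+a^2)^{j+1}$ — and dividing through by $-2ja$ at each step yields, after $3$ differentiations in total,
$$\int_{0}^{\infty} \frac{3}{\left(a^{2} + s^{2}\right)^{4}} \, ds = \frac{15 \pi}{32 a^{7}}.$$

Setting $a = \frac{1}{2}$:
$$I = 60 \pi.$$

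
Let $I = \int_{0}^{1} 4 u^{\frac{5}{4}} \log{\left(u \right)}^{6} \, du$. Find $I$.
$\frac{5242880}{531441}$

Start from the elementary integral
$$J(a) = \int_{0}^{1} 4 u^{a} \, du = \frac{4}{a + 1}.$$

Differentiating under the integral sign brings down a factor of $\ln u$:
$$\frac{dJ}{da} = \int_{0}^{1} 4 u^{a} \log{\left(u \right)} \, du = - \frac{4}{\left(a + 1\right)^{2}}.$$

Repeating $6$ times in total — each differentiation brings down another $\ln u$ — gives
$$\frac{d^{6}J}{da^{6}} = \int_{0}^{1} 4 u^{a} \log{\left(u \right)}^{6} \, du = \frac{2880}{\left(a + 1\right)^{7}},$$
and the integrand here is exactly the target integrand, so $I = \frac{2880}{\left(a + 1\right)^{7}}$.

Setting $a = \frac{5}{4}$:
$$I = \frac{5242880}{531441}.$$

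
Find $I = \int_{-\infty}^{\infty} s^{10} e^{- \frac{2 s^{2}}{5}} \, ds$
$\frac{2953125 \sqrt{10} \sqrt{\pi}}{2048}$

Start from the elementary integral
$$J(a) = \int_{-\infty}^{\infty} e^{- a s^{2}} \, ds = \frac{\sqrt{\pi}}{\sqrt{a}}.$$

Differentiating under the integral sign brings down a factor of $(-s^2)$:
$$\frac{dJ}{da} = \int_{-\infty}^{\infty} - s^{2} e^{- a s^{2}} \, ds = - \frac{\sqrt{\pi}}{2 a^{\frac{3}{2}}}.$$

Repeating $5$ times in total — each differentiation brings down another $(-s^2)$ — gives
$$\frac{d^{5}J}{da^{5}} = \int_{-\infty}^{\infty} - s^{10} e^{- a s^{2}} \, ds = - \frac{945 \sqrt{\pi}}{32 a^{\frac{11}{2}}},$$
and the integrand here is $(-1)^{5}$ times the target integrand, so $I = (-1)^{5}\,\frac{d^{5}J}{da^{5}} = \frac{945 \sqrt{\pi}}{32 a^{\frac{11}{2}}}$.

Setting $a = \frac{2}{5}$:
$$I = \frac{2953125 \sqrt{10} \sqrt{\pi}}{2048}.$$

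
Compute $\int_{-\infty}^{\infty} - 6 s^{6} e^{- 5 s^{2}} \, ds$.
$- \frac{9 \sqrt{5} \sqrt{\pi}}{500}$

Start from the elementary integral
$$J(a) = \int_{-\infty}^{\infty} - 6 e^{- a s^{2}} \, ds = - \frac{6 \sqrt{\pi}}{\sqrt{a}}.$$

Differentiating under the integral sign brings down a factor of $(-s^2)$:
$$\frac{dJ}{da} = \int_{-\infty}^{\infty} 6 s^{2} e^{- a s^{2}} \, ds = \frac{3 \sqrt{\pi}}{a^{\frac{3}{2}}}.$$

Repeating $3$ times in total — each differentiation brings down another $(-s^2)$ — gives
$$\frac{d^{3}J}{da^{3}} = \int_{-\infty}^{\infty} 6 s^{6} e^{- a s^{2}} \, ds = \frac{45 \sqrt{\pi}}{4 a^{\frac{7}{2}}},$$
and the integrand here is $(-1)^{3}$ times the target integrand, so $I = (-1)^{3}\,\frac{d^{3}J}{da^{3}} = - \frac{45 \sqrt{\pi}}{4 a^{\frac{7}{2}}}$.

Setting $a = 5$:
$$I = - \frac{9 \sqrt{5} \sqrt{\pi}}{500}.$$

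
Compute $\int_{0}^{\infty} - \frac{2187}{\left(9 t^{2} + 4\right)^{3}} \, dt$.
$- \frac{2187 \pi}{512}$

Start from the standard arctangent integral
$$J(a) = \int_{0}^{\infty} - \frac{3}{a^{2} + t^{2}} \, dt = - \frac{3 \pi}{2 a}.$$

Differentiating under the integral sign with respect to $a$,
$$\frac{dJ}{da} = \int_{0}^{\infty} \frac{6 a}{\left(a^{2} + t^{2}\right)^{2}} \, dt = \frac{3 \pi}{2 a^{2}},$$
so $\int_{0}^{\infty} - \frac{3}{\left(a^{2} + t^{2}\right)^{2}} \, dt = - \frac{3 \pi}{4 a^{3}}$.

Repeating — each differentiation of $1/(t^2+a^2)^j$ produces $-2ja/(t^2+a^2)^{j+1}$ — and dividing through by $-2ja$ at each step yields, after $2$ differentiations in total,
$$\int_{0}^{\infty} - \frac{3}{\left(a^{2} + t^{2}\right)^{3}} \, dt = - \frac{9 \pi}{16 a^{5}}.$$

Setting $a = \frac{2}{3}$:
$$I = - \frac{2187 \pi}{512}.$$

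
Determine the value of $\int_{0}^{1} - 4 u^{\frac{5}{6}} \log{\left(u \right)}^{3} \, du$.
$\frac{31104}{14641}$

Start from the elementary integral
$$J(a) = \int_{0}^{1} - 4 u^{a} \, du = - \frac{4}{a + 1}.$$

Differentiating under the integral sign brings down a factor of $\ln u$:
$$\frac{dJ}{da} = \int_{0}^{1} - 4 u^{a} \log{\left(u \right)} \, du = \frac{4}{\left(a + 1\right)^{2}}.$$

Repeating $3$ times in total — each differentiation brings down another $\ln u$ — gives
$$\frac{d^{3}J}{da^{3}} = \int_{0}^{1} - 4 u^{a} \log{\left(u \right)}^{3} \, du = \frac{24}{\left(a + 1\right)^{4}},$$
and the integrand here is exactly the target integrand, so $I = \frac{24}{\left(a + 1\right)^{4}}$.

Setting $a = \frac{5}{6}$:
$$I = \frac{31104}{14641}.$$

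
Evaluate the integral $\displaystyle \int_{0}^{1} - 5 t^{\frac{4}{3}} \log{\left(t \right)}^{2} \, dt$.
$- \frac{270}{343}$

Start from the elementary integral
$$J(a) = \int_{0}^{1} - 5 t^{a} \, dt = - \frac{5}{a + 1}.$$

Differentiating under the integral sign brings down a factor of $\ln t$:
$$\frac{dJ}{da} = \int_{0}^{1} - 5 t^{a} \log{\left(t \right)} \, dt = \frac{5}{\left(a + 1\right)^{2}}.$$

Repeating twice in total — each differentiation brings down another $\ln t$ — gives
$$\frac{d^{2}J}{da^{2}} = \int_{0}^{1} - 5 t^{a} \log{\left(t \right)}^{2} \, dt = - \frac{10}{\left(a + 1\right)^{3}},$$
and the integrand here is exactly the target integrand, so $I = - \frac{10}{\left(a + 1\right)^{3}}$.

Setting $a = \frac{4}{3}$:
$$I = - \frac{270}{343}.$$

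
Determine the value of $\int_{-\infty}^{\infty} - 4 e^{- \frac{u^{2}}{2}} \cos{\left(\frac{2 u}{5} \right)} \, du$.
$- \frac{4 \sqrt{2} \sqrt{\pi}}{e^{\frac{2}{25}}}$

Treat the cosine frequency as a parameter and define $I(b) = \int_{-\infty}^{\infty} - 4 e^{- \frac{u^{2}}{2}} \cos{\left(b u \right)} \, du$.

Differentiating under the integral sign,
$$I'(b) = \int_{-\infty}^{\infty} 4 u e^{- \frac{u^{2}}{2}} \sin{\left(b u \right)} \, du.$$

Integrate $\int_{-\infty}^{\infty} u \sin(b u)\, e^{- \frac{u^{2}}{2}}\, du$ by parts with $w = \sin(b u)$ and $dv = u\, e^{- \frac{u^{2}}{2}}\, du$, giving $v = - e^{- \frac{u^{2}}{2}}$. The boundary term vanishes and
$$\int_{-\infty}^{\infty} u \sin(b u)\, e^{- \frac{u^{2}}{2}}\, du = b \int_{-\infty}^{\infty} \cos(b u)\, e^{- \frac{u^{2}}{2}}\, du,$$
so $I'(b) = - b\, I(b)$.

This is a separable first-order ODE; solving with the initial condition $I(0) = \int_{-\infty}^{\infty} - 4 e^{- \frac{u^{2}}{2}}\,du = - 4 \sqrt{2} \sqrt{\pi}$ gives
$$I(b) = - 4 \sqrt{2} \sqrt{\pi} e^{- \frac{b^{2}}{2}}.$$

Setting $b = \frac{2}{5}$:
$$I = - \frac{4 \sqrt{2} \sqrt{\pi}}{e^{\frac{2}{25}}}.$$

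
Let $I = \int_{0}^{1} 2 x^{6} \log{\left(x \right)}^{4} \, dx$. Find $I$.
$\frac{48}{16807}$

Start from the elementary integral
$$J(a) = \int_{0}^{1} 2 x^{a} \, dx = \frac{2}{a + 1}.$$

Differentiating under the integral sign brings down a factor of $\ln x$:
$$\frac{dJ}{da} = \int_{0}^{1} 2 x^{a} \log{\left(x \right)} \, dx = - \frac{2}{\left(a + 1\right)^{2}}.$$

Repeating $4$ times in total — each differentiation brings down another $\ln x$ — gives
$$\frac{d^{4}J}{da^{4}} = \int_{0}^{1} 2 x^{a} \log{\left(x \right)}^{4} \, dx = \frac{48}{\left(a + 1\right)^{5}},$$
and the integrand here is exactly the target integrand, so $I = \frac{48}{\left(a + 1\right)^{5}}$.

Setting $a = 6$:
$$I = \frac{48}{16807}.$$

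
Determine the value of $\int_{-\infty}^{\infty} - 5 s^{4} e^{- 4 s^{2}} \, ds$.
$- \frac{15 \sqrt{\pi}}{128}$

Start from the elementary integral
$$J(a) = \int_{-\infty}^{\infty} - 5 e^{- a s^{2}} \, ds = - \frac{5 \sqrt{\pi}}{\sqrt{a}}.$$

Differentiating under the integral sign brings down a factor of $(-s^2)$:
$$\frac{dJ}{da} = \int_{-\infty}^{\infty} 5 s^{2} e^{- a s^{2}} \, ds = \frac{5 \sqrt{\pi}}{2 a^{\frac{3}{2}}}.$$

Repeating twice in total — each differentiation brings down another $(-s^2)$ — gives
$$\frac{d^{2}J}{da^{2}} = \int_{-\infty}^{\infty} - 5 s^{4} e^{- a s^{2}} \, ds = - \frac{15 \sqrt{\pi}}{4 a^{\frac{5}{2}}},$$
and the integrand here is exactly the target integrand, so $I = - \frac{15 \sqrt{\pi}}{4 a^{\frac{5}{2}}}$.

Setting $a = 4$:
$$I = - \frac{15 \sqrt{\pi}}{128}.$$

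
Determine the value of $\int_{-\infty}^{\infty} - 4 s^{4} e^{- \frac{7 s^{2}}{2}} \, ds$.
$- \frac{12 \sqrt{14} \sqrt{\pi}}{343}$

Begin with the known integral
$$J(a) = \int_{-\infty}^{\infty} - 4 e^{- a s^{2}} \, ds = - \frac{4 \sqrt{\pi}}{\sqrt{a}}.$$

Differentiating under the integral sign brings down a factor of $(-s^2)$:
$$\frac{dJ}{da} = \int_{-\infty}^{\infty} 4 s^{2} e^{- a s^{2}} \, ds = \frac{2 \sqrt{\pi}}{a^{\frac{3}{2}}}.$$

Repeating twice in total — each differentiation brings down another $(-s^2)$ — gives
$$\frac{d^{2}J}{da^{2}} = \int_{-\infty}^{\infty} - 4 s^{4} e^{- a s^{2}} \, ds = - \frac{3 \sqrt{\pi}}{a^{\frac{5}{2}}},$$
and the integrand here is exactly the target integrand, so $I = - \frac{3 \sqrt{\pi}}{a^{\frac{5}{2}}}$.

Setting $a = \frac{7}{2}$:
$$I = - \frac{12 \sqrt{14} \sqrt{\pi}}{343}.$$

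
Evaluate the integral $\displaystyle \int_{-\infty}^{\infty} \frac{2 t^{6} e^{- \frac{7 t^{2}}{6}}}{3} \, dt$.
$\frac{270 \sqrt{42} \sqrt{\pi}}{2401}$

Begin with the known integral
$$J(a) = \int_{-\infty}^{\infty} \frac{2 e^{- a t^{2}}}{3} \, dt = \frac{2 \sqrt{\pi}}{3 \sqrt{a}}.$$

Differentiating under the integral sign brings down a factor of $(-t^2)$:
$$\frac{dJ}{da} = \int_{-\infty}^{\infty} - \frac{2 t^{2} e^{- a t^{2}}}{3} \, dt = - \frac{\sqrt{\pi}}{3 a^{\frac{3}{2}}}.$$

Repeating $3$ times in total — each differentiation brings down another $(-t^2)$ — gives
$$\frac{d^{3}J}{da^{3}} = \int_{-\infty}^{\infty} - \frac{2 t^{6} e^{- a t^{2}}}{3} \, dt = - \frac{5 \sqrt{\pi}}{4 a^{\frac{7}{2}}},$$
and the integrand here is $(-1)^{3}$ times the target integrand, so $I = (-1)^{3}\,\frac{d^{3}J}{da^{3}} = \frac{5 \sqrt{\pi}}{4 a^{\frac{7}{2}}}$.

Setting $a = \frac{7}{6}$:
$$I = \frac{270 \sqrt{42} \sqrt{\pi}}{2401}.$$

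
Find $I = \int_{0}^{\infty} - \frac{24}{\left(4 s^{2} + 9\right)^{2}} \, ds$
$- \frac{\pi}{9}$

Begin with the known result
$$J(a) = \int_{0}^{\infty} - \frac{3}{2 \left(a^{2} + s^{2}\right)} \, ds = - \frac{3 \pi}{4 a}.$$

Differentiating under the integral sign with respect to $a$,
$$\frac{dJ}{da} = \int_{0}^{\infty} \frac{3 a}{\left(a^{2} + s^{2}\right)^{2}} \, ds = \frac{3 \pi}{4 a^{2}},$$
so $\int_{0}^{\infty} - \frac{3}{2 \left(a^{2} + s^{2}\right)^{2}} \, ds = - \frac{3 \pi}{8 a^{3}}$.

Setting $a = \frac{3}{2}$:
$$I = - \frac{\pi}{9}.$$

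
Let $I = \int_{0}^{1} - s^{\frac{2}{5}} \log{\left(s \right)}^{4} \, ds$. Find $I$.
$- \frac{75000}{16807}$

Begin with the known integral
$$J(a) = \int_{0}^{1} - s^{a} \, ds = - \frac{1}{a + 1}.$$

Differentiating under the integral sign brings down a factor of $\ln s$:
$$\frac{dJ}{da} = \int_{0}^{1} - s^{a} \log{\left(s \right)} \, ds = \frac{1}{\left(a + 1\right)^{2}}.$$

Repeating $4$ times in total — each differentiation brings down another $\ln s$ — gives
$$\frac{d^{4}J}{da^{4}} = \int_{0}^{1} - s^{a} \log{\left(s \right)}^{4} \, ds = - \frac{24}{\left(a + 1\right)^{5}},$$
and the integrand here is exactly the target integrand, so $I = - \frac{24}{\left(a + 1\right)^{5}}$.

Setting $a = \frac{2}{5}$:
$$I = - \frac{75000}{16807}.$$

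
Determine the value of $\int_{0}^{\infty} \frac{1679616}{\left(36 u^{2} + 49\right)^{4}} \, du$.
$\frac{43740 \pi}{823543}$

Begin with the known result
$$J(a) = \int_{0}^{\infty} \frac{1}{a^{2} + u^{2}} \, du = \frac{\pi}{2 a}.$$

Differentiating under the integral sign with respect to $a$,
$$\frac{dJ}{da} = \int_{0}^{\infty} - \frac{2 a}{\left(a^{2} + u^{2}\right)^{2}} \, du = - \frac{\pi}{2 a^{2}},$$
so $\int_{0}^{\infty} \frac{1}{\left(a^{2} + u^{2}\right)^{2}} \, du = \frac{\pi}{4 a^{3}}$.

Repeating — each differentiation of $1/(u^2+a^2)^j$ produces $-2ja/(u^2+a^2)^{j+1}$ — and dividing through by $-2ja$ at each step yields, after $3$ differentiations in total,
$$\int_{0}^{\infty} \frac{1}{\left(a^{2} + u^{2}\right)^{4}} \, du = \frac{5 \pi}{32 a^{7}}.$$

Setting $a = \frac{7}{6}$:
$$I = \frac{43740 \pi}{823543}.$$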